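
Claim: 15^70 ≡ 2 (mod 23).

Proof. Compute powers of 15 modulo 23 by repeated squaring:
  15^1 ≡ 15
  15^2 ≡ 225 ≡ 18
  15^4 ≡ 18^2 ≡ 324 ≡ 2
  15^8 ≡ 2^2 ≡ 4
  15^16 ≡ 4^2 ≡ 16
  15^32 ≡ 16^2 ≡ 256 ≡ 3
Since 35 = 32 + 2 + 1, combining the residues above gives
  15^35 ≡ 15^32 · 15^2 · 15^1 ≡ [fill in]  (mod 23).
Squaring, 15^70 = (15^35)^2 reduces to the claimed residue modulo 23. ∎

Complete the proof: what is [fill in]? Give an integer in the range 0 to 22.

5

Multiply the listed residues: 3 · 18 · 15 = 54 → 810.
Reducing modulo 23: 810 = 35·23 + 5, so 15^35 ≡ 5.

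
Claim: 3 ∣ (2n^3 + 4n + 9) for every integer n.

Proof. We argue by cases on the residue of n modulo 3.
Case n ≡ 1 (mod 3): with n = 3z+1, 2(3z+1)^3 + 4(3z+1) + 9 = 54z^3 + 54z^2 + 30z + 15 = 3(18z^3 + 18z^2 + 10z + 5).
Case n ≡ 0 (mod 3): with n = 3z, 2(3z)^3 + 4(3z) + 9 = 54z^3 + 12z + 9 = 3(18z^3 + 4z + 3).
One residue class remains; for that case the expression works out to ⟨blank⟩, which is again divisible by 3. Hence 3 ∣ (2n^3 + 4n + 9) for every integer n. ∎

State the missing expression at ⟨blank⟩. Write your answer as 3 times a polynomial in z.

Only n ≡ 2 (mod 3) is unaccounted for. Put n = 3z+2:
2(3z+2)^3 + 4(3z+2) + 9 expands to 54z^3 + 108z^2 + 84z + 33,
and factoring out 3 leaves 3(18z^3 + 36z^2 + 28z + 11).

3(18z^3 + 36z^2 + 28z + 11)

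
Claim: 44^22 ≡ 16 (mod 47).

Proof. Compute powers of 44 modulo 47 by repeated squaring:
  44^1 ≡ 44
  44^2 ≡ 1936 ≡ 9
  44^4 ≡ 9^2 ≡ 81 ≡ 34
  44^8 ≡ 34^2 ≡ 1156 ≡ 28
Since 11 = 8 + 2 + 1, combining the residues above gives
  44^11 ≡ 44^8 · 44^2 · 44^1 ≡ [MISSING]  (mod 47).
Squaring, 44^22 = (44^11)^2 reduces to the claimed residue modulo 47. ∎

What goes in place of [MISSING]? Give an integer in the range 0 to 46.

Multiply the listed residues: 28 · 9 · 44 = 252 → 11088.
Reducing modulo 47: 11088 = 235·47 + 43, so 44^11 ≡ 43.

43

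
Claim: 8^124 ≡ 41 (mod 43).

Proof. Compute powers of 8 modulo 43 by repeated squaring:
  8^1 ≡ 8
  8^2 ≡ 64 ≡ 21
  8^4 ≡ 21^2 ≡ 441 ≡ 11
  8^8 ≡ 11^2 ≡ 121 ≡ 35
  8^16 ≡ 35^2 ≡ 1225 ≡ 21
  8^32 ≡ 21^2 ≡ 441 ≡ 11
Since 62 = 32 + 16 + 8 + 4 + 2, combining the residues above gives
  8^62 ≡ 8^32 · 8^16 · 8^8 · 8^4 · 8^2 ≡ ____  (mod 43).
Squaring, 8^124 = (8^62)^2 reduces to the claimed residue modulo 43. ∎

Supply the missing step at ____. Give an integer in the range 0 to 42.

8^32 · 8^16 · 8^8 · 8^4 · 8^2 ≡ 11 · 21 · 35 · 11 · 21 = 1867635.
1867635 mod 43 = 16, so 8^62 ≡ 16 (mod 43).

16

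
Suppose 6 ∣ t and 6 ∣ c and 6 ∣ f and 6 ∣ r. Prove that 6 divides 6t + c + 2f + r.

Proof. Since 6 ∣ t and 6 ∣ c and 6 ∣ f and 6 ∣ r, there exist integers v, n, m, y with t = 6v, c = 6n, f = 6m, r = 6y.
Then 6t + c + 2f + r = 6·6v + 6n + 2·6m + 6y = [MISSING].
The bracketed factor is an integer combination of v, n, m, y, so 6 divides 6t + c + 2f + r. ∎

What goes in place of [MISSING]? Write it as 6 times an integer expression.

Pull the common 6 out of every term: 6·6v + 6n + 2·6m + 6y = 6(2m + n + 6v + y).
2m + n + 6v + y is an integer, which exhibits the divisibility.

6(2m + n + 6v + y)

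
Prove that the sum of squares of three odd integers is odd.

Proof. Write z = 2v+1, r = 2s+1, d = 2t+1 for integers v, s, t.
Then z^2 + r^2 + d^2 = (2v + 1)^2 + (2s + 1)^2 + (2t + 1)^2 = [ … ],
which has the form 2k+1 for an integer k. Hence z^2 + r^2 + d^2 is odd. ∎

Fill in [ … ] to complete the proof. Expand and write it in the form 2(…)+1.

(2v + 1)^2 + (2s + 1)^2 + (2t + 1)^2 = 4s^2 + 4s + 4t^2 + 4t + 4v^2 + 4v + 3
= 2(2s^2 + 2s + 2t^2 + 2t + 2v^2 + 2v + 1) + 1.
Since 2s^2 + 2s + 2t^2 + 2t + 2v^2 + 2v + 1 is an integer, the sum of squares is of the form 2k+1 for an integer k.

2(2s^2 + 2s + 2t^2 + 2t + 2v^2 + 2v + 1) + 1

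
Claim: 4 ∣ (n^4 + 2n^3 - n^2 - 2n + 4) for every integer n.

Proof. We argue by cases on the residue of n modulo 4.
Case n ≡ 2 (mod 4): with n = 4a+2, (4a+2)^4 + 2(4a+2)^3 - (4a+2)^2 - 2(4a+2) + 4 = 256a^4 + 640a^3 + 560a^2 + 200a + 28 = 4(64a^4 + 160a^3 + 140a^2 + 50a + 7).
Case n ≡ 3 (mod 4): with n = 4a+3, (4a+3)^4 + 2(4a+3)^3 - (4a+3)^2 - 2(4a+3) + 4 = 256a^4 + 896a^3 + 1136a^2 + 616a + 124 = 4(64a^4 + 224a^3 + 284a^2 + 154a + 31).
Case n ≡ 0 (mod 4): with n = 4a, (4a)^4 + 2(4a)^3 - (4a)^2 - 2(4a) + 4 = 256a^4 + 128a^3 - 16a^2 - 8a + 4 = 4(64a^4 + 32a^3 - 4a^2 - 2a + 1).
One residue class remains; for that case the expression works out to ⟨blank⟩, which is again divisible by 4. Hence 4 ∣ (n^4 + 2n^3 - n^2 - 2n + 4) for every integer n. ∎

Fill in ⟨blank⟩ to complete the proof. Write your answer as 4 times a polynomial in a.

4(64a^4 + 96a^3 + 44a^2 + 6a + 1)

Only n ≡ 1 (mod 4) is unaccounted for. Put n = 4a+1:
(4a+1)^4 + 2(4a+1)^3 - (4a+1)^2 - 2(4a+1) + 4 expands to 256a^4 + 384a^3 + 176a^2 + 24a + 4,
and factoring out 4 leaves 4(64a^4 + 96a^3 + 44a^2 + 6a + 1).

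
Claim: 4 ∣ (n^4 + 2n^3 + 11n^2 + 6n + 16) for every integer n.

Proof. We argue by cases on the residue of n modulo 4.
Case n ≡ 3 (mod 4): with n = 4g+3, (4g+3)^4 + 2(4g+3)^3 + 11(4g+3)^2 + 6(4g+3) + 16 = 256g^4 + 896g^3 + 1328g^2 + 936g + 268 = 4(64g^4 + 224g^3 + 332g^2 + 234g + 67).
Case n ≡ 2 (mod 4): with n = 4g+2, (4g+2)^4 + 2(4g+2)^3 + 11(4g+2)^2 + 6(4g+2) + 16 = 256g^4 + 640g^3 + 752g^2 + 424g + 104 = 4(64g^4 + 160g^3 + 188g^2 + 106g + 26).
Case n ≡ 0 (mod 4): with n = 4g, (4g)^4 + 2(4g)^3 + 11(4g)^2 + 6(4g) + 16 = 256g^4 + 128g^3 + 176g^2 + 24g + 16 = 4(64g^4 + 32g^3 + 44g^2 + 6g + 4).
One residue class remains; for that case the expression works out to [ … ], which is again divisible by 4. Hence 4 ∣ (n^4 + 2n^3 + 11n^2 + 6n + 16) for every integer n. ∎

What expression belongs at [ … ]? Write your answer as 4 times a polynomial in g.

4(64g^4 + 96g^3 + 92g^2 + 38g + 9)

The residues treated are {3, 2, 0}, so the missing case is n ≡ 1 (mod 4); write n = 4g+1.
Then (4g+1)^4 + 2(4g+1)^3 + 11(4g+1)^2 + 6(4g+1) + 16 = 256g^4 + 384g^3 + 368g^2 + 152g + 36 = 4(64g^4 + 96g^3 + 92g^2 + 38g + 9).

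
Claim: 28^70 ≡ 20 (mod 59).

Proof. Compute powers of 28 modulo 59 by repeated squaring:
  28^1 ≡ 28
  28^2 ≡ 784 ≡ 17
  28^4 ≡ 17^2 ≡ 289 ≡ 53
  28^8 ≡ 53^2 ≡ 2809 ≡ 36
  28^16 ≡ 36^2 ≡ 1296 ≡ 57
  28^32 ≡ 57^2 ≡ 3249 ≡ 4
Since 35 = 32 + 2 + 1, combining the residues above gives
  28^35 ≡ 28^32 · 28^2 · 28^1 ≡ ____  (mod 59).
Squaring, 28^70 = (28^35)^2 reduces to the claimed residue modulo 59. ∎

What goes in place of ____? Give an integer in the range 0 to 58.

Multiply the listed residues: 4 · 17 · 28 = 68 → 1904.
Reducing modulo 59: 1904 = 32·59 + 16, so 28^35 ≡ 16.

16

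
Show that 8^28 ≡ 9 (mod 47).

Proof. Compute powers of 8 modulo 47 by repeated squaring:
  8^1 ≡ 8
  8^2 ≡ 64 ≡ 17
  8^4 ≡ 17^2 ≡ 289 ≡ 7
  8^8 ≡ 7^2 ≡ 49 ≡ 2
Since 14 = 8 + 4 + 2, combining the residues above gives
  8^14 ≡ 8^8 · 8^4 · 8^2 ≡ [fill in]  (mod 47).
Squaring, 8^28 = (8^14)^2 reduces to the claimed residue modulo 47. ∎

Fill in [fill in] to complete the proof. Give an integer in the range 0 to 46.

Multiply the listed residues: 2 · 7 · 17 = 14 → 238.
Reducing modulo 47: 238 = 5·47 + 3, so 8^14 ≡ 3.

3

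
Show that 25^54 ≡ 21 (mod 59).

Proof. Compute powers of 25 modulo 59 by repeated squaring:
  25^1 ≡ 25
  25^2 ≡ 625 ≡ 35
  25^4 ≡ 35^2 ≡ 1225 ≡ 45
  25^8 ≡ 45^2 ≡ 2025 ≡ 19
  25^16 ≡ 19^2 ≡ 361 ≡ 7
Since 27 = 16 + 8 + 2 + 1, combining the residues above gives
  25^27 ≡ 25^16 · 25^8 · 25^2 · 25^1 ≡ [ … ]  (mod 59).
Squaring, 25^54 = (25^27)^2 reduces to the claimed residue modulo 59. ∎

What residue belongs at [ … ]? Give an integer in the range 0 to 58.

Multiply the listed residues: 7 · 19 · 35 · 25 = 133 → 4655 → 116375.
Reducing modulo 59: 116375 = 1972·59 + 27, so 25^27 ≡ 27.

27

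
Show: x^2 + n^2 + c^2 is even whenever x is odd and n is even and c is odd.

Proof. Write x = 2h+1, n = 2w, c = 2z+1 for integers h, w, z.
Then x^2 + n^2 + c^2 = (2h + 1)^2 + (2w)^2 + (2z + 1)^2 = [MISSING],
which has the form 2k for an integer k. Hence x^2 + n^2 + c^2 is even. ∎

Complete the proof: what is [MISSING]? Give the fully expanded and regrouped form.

Expanding: (2h + 1)^2 + (2w)^2 + (2z + 1)^2 = 4h^2 + 4h + 4w^2 + 4z^2 + 4z + 2.
Every term is even; pulling out the factor of 2 gives 2(2h^2 + 2h + 2w^2 + 2z^2 + 2z + 1).

2(2h^2 + 2h + 2w^2 + 2z^2 + 2z + 1)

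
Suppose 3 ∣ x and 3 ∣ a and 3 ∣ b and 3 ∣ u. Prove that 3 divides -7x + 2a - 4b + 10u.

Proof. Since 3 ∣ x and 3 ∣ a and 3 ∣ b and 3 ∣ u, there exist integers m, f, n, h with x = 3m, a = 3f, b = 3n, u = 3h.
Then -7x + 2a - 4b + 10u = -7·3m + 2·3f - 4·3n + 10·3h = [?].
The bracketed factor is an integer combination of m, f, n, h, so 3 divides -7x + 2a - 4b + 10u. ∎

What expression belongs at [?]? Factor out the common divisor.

Each term has a factor of 3: -7·3m + 2·3f - 4·3n + 10·3h = 3·(2f + 10h - 7m - 4n).
Since 2f + 10h - 7m - 4n is an integer, 3 ∣ (-7x + 2a - 4b + 10u).

3(2f + 10h - 7m - 4n)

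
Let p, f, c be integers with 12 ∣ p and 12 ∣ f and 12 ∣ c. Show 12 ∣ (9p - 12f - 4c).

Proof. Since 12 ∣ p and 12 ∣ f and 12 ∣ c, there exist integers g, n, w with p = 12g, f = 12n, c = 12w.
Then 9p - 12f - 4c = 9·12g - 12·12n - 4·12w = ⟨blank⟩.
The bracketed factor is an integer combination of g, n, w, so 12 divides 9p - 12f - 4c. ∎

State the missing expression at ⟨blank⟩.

Each term has a factor of 12: 9·12g - 12·12n - 4·12w = 12·(9g - 12n - 4w).
Since 9g - 12n - 4w is an integer, 12 ∣ (9p - 12f - 4c).

12(9g - 12n - 4w)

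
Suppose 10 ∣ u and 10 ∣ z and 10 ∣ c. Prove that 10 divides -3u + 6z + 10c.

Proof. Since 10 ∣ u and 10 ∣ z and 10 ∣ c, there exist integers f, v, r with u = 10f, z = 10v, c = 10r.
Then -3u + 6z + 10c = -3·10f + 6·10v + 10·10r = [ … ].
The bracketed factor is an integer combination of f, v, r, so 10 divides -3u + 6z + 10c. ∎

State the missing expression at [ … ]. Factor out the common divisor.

10(-3f + 10r + 6v)

Each term has a factor of 10: -3·10f + 6·10v + 10·10r = 10·(-3f + 10r + 6v).
Since -3f + 10r + 6v is an integer, 10 ∣ (-3u + 6z + 10c).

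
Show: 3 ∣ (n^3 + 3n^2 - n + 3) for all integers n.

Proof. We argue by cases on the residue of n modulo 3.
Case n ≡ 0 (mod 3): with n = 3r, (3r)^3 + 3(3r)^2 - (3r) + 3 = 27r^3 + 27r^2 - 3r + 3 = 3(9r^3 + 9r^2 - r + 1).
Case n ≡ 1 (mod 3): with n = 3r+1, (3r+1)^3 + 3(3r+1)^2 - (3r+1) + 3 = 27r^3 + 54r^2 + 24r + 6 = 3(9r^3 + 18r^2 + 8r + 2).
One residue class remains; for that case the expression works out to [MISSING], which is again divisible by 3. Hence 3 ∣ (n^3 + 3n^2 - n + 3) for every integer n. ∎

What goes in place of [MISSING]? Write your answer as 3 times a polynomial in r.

Only n ≡ 2 (mod 3) is unaccounted for. Put n = 3r+2:
(3r+2)^3 + 3(3r+2)^2 - (3r+2) + 3 expands to 27r^3 + 81r^2 + 69r + 21,
and factoring out 3 leaves 3(9r^3 + 27r^2 + 23r + 7).

3(9r^3 + 27r^2 + 23r + 7)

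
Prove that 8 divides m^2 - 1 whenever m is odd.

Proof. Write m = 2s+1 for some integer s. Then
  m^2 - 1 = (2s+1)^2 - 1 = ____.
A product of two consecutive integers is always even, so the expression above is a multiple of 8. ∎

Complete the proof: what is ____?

4s(s + 1)

(2s+1)^2 - 1 = 4s^2 + 4s + 1 - 1 = 4s^2 + 4s = 4s(s+1).
Since s and s+1 are consecutive, s(s+1) is even, and 4·(even) is a multiple of 8.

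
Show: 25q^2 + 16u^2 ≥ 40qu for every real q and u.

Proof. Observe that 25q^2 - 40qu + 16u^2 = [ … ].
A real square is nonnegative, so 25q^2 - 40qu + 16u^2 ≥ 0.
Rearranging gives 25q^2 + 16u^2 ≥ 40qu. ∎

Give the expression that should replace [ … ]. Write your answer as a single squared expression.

(5q - 4u)^2

25q^2 - 40qu + 16u^2 is a perfect-square trinomial: the outer terms are (5q)^2 and (4u)^2, and the cross term is -2·5q·4u.
So 25q^2 - 40qu + 16u^2 = (5q - 4u)^2 ≥ 0.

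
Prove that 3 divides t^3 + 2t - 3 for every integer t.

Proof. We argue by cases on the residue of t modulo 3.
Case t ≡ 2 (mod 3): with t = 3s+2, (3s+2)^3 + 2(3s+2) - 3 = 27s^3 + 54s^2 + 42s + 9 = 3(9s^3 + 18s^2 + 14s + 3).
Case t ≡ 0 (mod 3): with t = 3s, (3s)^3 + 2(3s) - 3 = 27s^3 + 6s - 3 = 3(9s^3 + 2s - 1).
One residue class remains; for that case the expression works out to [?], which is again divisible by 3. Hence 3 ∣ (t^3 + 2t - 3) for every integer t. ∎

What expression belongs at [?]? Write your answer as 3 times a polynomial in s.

3(9s^3 + 9s^2 + 5s)

The residues treated are {2, 0}, so the missing case is t ≡ 1 (mod 3); write t = 3s+1.
Then (3s+1)^3 + 2(3s+1) - 3 = 27s^3 + 27s^2 + 15s = 3(9s^3 + 9s^2 + 5s).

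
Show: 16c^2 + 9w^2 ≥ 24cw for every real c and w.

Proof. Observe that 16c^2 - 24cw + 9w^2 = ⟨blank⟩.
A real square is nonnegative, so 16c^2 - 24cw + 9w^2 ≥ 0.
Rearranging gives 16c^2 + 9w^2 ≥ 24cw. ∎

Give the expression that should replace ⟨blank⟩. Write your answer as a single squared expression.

16c^2 - 24cw + 9w^2 is a perfect-square trinomial: the outer terms are (4c)^2 and (3w)^2, and the cross term is -2·4c·3w.
So 16c^2 - 24cw + 9w^2 = (4c - 3w)^2 ≥ 0.

(4c - 3w)^2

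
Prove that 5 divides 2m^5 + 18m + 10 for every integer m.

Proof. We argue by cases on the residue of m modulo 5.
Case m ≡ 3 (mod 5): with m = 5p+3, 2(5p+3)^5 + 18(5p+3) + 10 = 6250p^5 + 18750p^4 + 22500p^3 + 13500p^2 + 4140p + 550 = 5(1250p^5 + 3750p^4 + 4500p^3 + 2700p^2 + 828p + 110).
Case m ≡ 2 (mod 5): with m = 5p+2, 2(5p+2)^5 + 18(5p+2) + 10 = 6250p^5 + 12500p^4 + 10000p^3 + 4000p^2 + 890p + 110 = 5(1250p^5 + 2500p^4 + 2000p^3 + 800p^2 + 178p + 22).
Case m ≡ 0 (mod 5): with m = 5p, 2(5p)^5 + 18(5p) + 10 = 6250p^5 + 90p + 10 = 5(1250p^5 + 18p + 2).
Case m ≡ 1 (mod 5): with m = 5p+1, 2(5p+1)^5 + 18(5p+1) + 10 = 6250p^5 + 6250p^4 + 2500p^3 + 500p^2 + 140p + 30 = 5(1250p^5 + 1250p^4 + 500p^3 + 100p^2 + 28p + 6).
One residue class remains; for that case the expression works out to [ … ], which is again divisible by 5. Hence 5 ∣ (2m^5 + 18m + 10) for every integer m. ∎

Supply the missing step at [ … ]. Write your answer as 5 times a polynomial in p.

5(1250p^5 + 5000p^4 + 8000p^3 + 6400p^2 + 2578p + 426)

The residues treated are {3, 2, 0, 1}, so the missing case is m ≡ 4 (mod 5); write m = 5p+4.
Then 2(5p+4)^5 + 18(5p+4) + 10 = 6250p^5 + 25000p^4 + 40000p^3 + 32000p^2 + 12890p + 2130 = 5(1250p^5 + 5000p^4 + 8000p^3 + 6400p^2 + 2578p + 426).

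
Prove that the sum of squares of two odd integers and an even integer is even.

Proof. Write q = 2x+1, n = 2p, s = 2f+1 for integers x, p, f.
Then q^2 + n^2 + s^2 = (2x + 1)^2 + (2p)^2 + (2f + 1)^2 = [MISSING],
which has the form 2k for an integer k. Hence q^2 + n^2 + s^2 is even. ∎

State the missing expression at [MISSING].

(2x + 1)^2 + (2p)^2 + (2f + 1)^2 = 4f^2 + 4f + 4p^2 + 4x^2 + 4x + 2
= 2(2f^2 + 2f + 2p^2 + 2x^2 + 2x + 1).
Since 2f^2 + 2f + 2p^2 + 2x^2 + 2x + 1 is an integer, the sum of squares is of the form 2k for an integer k.

2(2f^2 + 2f + 2p^2 + 2x^2 + 2x + 1)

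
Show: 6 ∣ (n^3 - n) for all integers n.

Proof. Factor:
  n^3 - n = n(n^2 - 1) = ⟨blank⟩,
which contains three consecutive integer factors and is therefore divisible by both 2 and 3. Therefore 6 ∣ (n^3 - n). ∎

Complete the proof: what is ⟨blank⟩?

n(n^2 - 1) = n(n - 1)(n + 1) = (n - 1)n(n + 1).
These three factors are consecutive integers, so their product is divisible by 6.

(n - 1)n(n + 1)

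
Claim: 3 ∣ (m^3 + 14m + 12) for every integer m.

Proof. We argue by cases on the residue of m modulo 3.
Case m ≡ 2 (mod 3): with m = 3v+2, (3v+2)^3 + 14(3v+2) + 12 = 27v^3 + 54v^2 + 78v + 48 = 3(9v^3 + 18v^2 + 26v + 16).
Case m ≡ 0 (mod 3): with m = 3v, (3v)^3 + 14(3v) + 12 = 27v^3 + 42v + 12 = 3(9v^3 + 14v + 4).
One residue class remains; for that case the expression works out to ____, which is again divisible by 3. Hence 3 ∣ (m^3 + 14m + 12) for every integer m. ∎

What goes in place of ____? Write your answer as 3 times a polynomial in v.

The residues treated are {2, 0}, so the missing case is m ≡ 1 (mod 3); write m = 3v+1.
Then (3v+1)^3 + 14(3v+1) + 12 = 27v^3 + 27v^2 + 51v + 27 = 3(9v^3 + 9v^2 + 17v + 9).

3(9v^3 + 9v^2 + 17v + 9)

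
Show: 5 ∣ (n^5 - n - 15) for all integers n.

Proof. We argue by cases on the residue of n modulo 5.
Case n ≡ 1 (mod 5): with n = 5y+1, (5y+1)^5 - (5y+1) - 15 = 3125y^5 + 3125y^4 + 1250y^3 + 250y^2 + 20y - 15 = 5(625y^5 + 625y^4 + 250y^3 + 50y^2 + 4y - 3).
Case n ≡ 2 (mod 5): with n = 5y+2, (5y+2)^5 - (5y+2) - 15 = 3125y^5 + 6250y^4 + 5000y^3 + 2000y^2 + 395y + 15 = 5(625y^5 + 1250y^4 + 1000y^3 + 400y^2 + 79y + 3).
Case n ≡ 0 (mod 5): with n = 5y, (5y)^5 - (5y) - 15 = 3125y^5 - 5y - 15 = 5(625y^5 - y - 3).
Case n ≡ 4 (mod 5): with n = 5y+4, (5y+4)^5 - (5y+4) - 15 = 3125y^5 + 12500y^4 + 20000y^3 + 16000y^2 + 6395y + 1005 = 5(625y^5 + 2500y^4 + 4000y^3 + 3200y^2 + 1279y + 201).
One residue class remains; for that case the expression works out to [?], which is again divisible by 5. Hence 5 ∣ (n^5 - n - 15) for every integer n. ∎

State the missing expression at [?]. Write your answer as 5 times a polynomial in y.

Only n ≡ 3 (mod 5) is unaccounted for. Put n = 5y+3:
(5y+3)^5 - (5y+3) - 15 expands to 3125y^5 + 9375y^4 + 11250y^3 + 6750y^2 + 2020y + 225,
and factoring out 5 leaves 5(625y^5 + 1875y^4 + 2250y^3 + 1350y^2 + 404y + 45).

5(625y^5 + 1875y^4 + 2250y^3 + 1350y^2 + 404y + 45)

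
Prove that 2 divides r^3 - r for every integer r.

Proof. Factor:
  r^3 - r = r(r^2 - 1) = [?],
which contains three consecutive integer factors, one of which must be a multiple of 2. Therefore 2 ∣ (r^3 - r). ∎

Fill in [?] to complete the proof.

(r - 1)r(r + 1)

r(r^2 - 1) = r(r - 1)(r + 1) = (r - 1)r(r + 1).
These three factors are consecutive integers, so their product is divisible by 2.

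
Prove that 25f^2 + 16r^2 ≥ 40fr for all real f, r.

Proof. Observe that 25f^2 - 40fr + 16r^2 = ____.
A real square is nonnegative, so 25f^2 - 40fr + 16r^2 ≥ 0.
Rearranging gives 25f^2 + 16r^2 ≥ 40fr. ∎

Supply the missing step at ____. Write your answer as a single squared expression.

(5f - 4r)^2

The leading and trailing coefficients are 5^2 and 4^2, and 40 = 2·5·4, so the trinomial is (5f - 4r)^2.
Hence 25f^2 - 40fr + 16r^2 ≥ 0.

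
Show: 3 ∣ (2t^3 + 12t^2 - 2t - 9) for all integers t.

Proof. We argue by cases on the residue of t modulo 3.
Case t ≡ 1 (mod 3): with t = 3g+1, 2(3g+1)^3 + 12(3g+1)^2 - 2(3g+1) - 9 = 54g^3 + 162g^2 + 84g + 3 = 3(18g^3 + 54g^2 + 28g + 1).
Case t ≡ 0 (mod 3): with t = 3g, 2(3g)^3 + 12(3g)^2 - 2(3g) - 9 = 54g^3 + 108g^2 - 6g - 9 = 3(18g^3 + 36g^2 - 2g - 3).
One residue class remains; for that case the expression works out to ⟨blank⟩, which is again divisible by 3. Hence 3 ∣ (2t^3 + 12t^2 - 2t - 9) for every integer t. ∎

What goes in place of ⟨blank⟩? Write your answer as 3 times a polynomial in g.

3(18g^3 + 72g^2 + 70g + 17)

Only t ≡ 2 (mod 3) is unaccounted for. Put t = 3g+2:
2(3g+2)^3 + 12(3g+2)^2 - 2(3g+2) - 9 expands to 54g^3 + 216g^2 + 210g + 51,
and factoring out 3 leaves 3(18g^3 + 72g^2 + 70g + 17).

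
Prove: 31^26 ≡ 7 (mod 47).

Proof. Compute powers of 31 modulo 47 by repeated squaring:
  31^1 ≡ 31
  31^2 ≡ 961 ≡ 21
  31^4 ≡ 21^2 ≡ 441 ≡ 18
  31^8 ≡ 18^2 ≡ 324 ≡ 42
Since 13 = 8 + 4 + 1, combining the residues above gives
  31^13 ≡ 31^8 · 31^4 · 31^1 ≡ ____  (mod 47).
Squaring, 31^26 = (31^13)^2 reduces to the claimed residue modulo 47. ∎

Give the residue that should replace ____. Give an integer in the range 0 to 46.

31^8 · 31^4 · 31^1 ≡ 42 · 18 · 31 = 23436.
23436 mod 47 = 30, so 31^13 ≡ 30 (mod 47).

30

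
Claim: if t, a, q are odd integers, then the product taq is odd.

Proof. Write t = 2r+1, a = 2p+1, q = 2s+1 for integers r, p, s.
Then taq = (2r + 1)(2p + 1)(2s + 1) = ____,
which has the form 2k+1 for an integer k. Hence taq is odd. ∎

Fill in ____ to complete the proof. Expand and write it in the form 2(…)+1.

Expanding: (2r + 1)(2p + 1)(2s + 1) = 8prs + 4pr + 4ps + 2p + 4rs + 2r + 2s + 1.
Every term except the constant is even, so this is 2(4prs + 2pr + 2ps + p + 2rs + r + s) + 1,
and 4prs + 2pr + 2ps + p + 2rs + r + s ∈ ℤ gives the required form.

2(4prs + 2pr + 2ps + p + 2rs + r + s) + 1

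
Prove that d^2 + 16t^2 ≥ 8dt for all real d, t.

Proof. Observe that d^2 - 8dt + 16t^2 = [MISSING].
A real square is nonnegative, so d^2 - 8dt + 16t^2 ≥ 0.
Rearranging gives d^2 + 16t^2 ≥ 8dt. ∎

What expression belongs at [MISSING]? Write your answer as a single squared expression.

(d - 4t)^2

d^2 - 8dt + 16t^2 is a perfect-square trinomial: the outer terms are (d)^2 and (4t)^2, and the cross term is -2·d·4t.
So d^2 - 8dt + 16t^2 = (d - 4t)^2 ≥ 0.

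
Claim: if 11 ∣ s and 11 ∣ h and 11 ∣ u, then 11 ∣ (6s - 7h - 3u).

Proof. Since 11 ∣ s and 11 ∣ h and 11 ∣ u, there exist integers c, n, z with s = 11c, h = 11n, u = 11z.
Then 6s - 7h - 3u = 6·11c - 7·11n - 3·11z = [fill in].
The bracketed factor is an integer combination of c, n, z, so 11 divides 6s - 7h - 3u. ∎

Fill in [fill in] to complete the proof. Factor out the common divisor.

11(6c - 7n - 3z)

Pull the common 11 out of every term: 6·11c - 7·11n - 3·11z = 11(6c - 7n - 3z).
6c - 7n - 3z is an integer, which exhibits the divisibility.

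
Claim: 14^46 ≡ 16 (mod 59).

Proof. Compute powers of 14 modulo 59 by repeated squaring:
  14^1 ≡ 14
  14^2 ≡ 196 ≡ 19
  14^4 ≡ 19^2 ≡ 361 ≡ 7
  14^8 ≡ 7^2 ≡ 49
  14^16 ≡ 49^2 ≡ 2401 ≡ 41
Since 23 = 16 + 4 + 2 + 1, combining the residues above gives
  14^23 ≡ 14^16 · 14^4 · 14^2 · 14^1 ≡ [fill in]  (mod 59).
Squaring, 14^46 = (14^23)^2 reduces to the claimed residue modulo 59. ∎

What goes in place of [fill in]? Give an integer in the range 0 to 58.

55

Multiply the listed residues: 41 · 7 · 19 · 14 = 287 → 5453 → 76342.
Reducing modulo 59: 76342 = 1293·59 + 55, so 14^23 ≡ 55.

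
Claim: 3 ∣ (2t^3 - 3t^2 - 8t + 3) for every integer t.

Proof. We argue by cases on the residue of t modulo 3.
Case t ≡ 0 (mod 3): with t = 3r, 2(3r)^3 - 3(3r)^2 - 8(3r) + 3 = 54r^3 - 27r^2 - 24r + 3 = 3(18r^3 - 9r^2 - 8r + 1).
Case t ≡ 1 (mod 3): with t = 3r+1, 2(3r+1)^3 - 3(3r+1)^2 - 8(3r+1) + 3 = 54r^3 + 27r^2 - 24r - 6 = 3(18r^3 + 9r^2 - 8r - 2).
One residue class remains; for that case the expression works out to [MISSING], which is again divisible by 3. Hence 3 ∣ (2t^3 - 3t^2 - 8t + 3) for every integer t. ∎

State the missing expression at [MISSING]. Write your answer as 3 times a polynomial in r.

3(18r^3 + 27r^2 + 4r - 3)

The residues treated are {0, 1}, so the missing case is t ≡ 2 (mod 3); write t = 3r+2.
Then 2(3r+2)^3 - 3(3r+2)^2 - 8(3r+2) + 3 = 54r^3 + 81r^2 + 12r - 9 = 3(18r^3 + 27r^2 + 4r - 3).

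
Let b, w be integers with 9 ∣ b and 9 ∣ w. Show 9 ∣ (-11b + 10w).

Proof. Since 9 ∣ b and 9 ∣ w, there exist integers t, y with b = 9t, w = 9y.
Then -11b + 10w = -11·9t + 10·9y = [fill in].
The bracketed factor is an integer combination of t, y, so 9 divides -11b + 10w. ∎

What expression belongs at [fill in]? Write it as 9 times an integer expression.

9(-11t + 10y)

Each term has a factor of 9: -11·9t + 10·9y = 9·(-11t + 10y).
Since -11t + 10y is an integer, 9 ∣ (-11b + 10w).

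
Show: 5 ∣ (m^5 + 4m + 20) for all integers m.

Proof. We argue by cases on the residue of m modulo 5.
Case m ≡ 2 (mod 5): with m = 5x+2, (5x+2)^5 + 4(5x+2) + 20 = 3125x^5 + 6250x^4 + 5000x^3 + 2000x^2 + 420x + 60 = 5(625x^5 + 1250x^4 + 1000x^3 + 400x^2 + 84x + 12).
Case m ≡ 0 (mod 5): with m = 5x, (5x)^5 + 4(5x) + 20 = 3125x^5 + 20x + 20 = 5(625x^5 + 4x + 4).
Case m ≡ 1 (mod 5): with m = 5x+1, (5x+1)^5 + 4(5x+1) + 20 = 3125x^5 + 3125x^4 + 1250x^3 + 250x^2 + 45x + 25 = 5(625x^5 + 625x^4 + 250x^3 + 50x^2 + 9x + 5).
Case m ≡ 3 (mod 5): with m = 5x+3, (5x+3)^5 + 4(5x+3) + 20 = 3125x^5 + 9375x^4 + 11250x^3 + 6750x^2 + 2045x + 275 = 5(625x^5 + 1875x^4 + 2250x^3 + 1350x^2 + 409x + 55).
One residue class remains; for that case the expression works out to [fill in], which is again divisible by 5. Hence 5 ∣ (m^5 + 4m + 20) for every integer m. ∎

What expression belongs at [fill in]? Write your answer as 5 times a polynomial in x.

The residues treated are {2, 0, 1, 3}, so the missing case is m ≡ 4 (mod 5); write m = 5x+4.
Then (5x+4)^5 + 4(5x+4) + 20 = 3125x^5 + 12500x^4 + 20000x^3 + 16000x^2 + 6420x + 1060 = 5(625x^5 + 2500x^4 + 4000x^3 + 3200x^2 + 1284x + 212).

5(625x^5 + 2500x^4 + 4000x^3 + 3200x^2 + 1284x + 212)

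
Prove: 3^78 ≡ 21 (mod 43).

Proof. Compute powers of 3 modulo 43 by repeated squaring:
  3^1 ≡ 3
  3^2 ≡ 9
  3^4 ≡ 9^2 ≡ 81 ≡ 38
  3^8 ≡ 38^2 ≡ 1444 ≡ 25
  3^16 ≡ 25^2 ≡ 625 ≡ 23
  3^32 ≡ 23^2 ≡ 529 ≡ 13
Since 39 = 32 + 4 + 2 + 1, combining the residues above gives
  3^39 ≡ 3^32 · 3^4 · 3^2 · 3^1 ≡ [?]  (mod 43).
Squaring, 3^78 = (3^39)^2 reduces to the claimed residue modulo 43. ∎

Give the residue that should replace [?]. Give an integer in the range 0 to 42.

8

Multiply the listed residues: 13 · 38 · 9 · 3 = 494 → 4446 → 13338.
Reducing modulo 43: 13338 = 310·43 + 8, so 3^39 ≡ 8.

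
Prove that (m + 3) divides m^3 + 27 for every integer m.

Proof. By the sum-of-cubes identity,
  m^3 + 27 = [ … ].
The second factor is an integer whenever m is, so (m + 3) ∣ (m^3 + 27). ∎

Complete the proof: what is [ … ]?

Polynomial division of m^3 + 27 by m + 3 leaves remainder 0 and quotient m^2 - 3m + 9.
Hence m^3 + 27 = (m + 3)(m^2 - 3m + 9).

(m + 3)(m^2 - 3m + 9)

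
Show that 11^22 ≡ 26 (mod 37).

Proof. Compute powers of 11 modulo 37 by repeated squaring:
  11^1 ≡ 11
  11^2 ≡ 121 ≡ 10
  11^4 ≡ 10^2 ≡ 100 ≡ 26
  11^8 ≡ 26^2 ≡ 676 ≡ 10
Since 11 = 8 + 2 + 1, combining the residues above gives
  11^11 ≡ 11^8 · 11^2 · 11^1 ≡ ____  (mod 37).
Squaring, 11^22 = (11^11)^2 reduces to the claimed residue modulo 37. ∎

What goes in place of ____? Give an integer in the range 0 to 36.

11^8 · 11^2 · 11^1 ≡ 10 · 10 · 11 = 1100.
1100 mod 37 = 27, so 11^11 ≡ 27 (mod 37).

27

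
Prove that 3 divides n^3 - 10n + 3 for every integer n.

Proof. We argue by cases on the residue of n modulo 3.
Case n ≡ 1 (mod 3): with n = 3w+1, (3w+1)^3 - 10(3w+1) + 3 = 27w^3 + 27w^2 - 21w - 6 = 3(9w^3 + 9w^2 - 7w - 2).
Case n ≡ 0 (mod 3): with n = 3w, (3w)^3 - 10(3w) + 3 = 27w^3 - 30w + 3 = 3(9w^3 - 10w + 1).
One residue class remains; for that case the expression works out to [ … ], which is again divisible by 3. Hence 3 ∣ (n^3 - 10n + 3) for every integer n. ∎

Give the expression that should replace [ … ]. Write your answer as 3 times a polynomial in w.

The residues treated are {1, 0}, so the missing case is n ≡ 2 (mod 3); write n = 3w+2.
Then (3w+2)^3 - 10(3w+2) + 3 = 27w^3 + 54w^2 + 6w - 9 = 3(9w^3 + 18w^2 + 2w - 3).

3(9w^3 + 18w^2 + 2w - 3)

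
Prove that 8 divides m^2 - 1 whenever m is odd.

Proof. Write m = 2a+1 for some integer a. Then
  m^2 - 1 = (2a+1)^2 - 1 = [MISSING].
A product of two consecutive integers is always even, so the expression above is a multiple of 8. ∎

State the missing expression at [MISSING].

(2a+1)^2 - 1 = 4a^2 + 4a + 1 - 1 = 4a^2 + 4a = 4a(a+1).
Since a and a+1 are consecutive, a(a+1) is even, and 4·(even) is a multiple of 8.

4a(a + 1)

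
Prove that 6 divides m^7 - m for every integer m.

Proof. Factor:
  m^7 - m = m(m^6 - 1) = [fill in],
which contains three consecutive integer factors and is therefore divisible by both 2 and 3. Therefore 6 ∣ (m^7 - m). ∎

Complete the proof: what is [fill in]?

m^6 - 1 = (m^2 - 1)(m^4 + m^2 + 1), and m^2 - 1 = (m-1)(m+1).
So m(m^6 - 1) = (m - 1)m(m + 1)(m^4 + m^2 + 1).

(m - 1)m(m + 1)(m^4 + m^2 + 1)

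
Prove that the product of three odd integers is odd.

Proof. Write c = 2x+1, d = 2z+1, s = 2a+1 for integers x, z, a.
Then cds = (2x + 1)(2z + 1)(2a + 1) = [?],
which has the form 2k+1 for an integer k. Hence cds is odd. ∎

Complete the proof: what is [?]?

(2x + 1)(2z + 1)(2a + 1) = 8axz + 4ax + 4az + 2a + 4xz + 2x + 2z + 1
= 2(4axz + 2ax + 2az + a + 2xz + x + z) + 1.
Since 4axz + 2ax + 2az + a + 2xz + x + z is an integer, the product is of the form 2k+1 for an integer k.

2(4axz + 2ax + 2az + a + 2xz + x + z) + 1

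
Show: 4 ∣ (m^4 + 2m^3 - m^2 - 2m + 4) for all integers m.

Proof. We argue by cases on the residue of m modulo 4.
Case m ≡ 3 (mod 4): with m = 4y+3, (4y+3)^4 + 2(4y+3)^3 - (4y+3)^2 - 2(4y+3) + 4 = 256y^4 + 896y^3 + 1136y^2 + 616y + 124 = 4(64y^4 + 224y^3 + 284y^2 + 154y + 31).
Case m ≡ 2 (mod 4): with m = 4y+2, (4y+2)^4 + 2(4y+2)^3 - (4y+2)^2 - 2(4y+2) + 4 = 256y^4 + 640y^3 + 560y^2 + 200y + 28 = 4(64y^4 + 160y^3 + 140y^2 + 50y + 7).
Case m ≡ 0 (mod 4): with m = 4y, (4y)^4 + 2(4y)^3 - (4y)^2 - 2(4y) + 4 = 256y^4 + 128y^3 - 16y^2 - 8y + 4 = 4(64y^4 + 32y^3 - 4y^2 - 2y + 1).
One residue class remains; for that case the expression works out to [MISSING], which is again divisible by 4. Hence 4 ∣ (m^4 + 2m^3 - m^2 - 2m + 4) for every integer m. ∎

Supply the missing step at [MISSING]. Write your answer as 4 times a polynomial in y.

The residues treated are {3, 2, 0}, so the missing case is m ≡ 1 (mod 4); write m = 4y+1.
Then (4y+1)^4 + 2(4y+1)^3 - (4y+1)^2 - 2(4y+1) + 4 = 256y^4 + 384y^3 + 176y^2 + 24y + 4 = 4(64y^4 + 96y^3 + 44y^2 + 6y + 1).

4(64y^4 + 96y^3 + 44y^2 + 6y + 1)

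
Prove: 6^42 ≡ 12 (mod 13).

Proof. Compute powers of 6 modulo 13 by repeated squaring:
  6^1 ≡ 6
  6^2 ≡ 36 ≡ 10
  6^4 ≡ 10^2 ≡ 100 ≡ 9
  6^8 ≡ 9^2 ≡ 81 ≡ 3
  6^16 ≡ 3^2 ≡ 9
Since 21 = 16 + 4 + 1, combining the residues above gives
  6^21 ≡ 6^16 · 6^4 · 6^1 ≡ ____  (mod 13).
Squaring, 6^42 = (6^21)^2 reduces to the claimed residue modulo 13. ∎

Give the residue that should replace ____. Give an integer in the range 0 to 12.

6^16 · 6^4 · 6^1 ≡ 9 · 9 · 6 = 486.
486 mod 13 = 5, so 6^21 ≡ 5 (mod 13).

5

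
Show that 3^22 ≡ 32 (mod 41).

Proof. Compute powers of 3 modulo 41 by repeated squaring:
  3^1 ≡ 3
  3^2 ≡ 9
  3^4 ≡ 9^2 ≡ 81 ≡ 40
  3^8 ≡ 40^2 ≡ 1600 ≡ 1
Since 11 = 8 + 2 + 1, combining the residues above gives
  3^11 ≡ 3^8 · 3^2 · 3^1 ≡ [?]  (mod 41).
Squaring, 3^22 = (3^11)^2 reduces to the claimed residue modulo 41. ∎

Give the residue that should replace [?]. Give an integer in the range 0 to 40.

Multiply the listed residues: 1 · 9 · 3 = 9 → 27.
Reducing modulo 41: 27 = 0·41 + 27, so 3^11 ≡ 27.

27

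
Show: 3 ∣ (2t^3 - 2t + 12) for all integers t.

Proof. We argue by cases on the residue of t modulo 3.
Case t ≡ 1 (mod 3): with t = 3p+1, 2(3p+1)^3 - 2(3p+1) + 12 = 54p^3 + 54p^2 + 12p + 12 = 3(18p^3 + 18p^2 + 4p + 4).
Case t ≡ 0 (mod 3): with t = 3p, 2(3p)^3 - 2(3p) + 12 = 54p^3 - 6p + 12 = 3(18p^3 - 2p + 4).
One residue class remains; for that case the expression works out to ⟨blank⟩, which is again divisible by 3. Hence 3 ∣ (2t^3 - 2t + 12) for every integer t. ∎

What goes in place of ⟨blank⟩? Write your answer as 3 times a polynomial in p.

The residues treated are {1, 0}, so the missing case is t ≡ 2 (mod 3); write t = 3p+2.
Then 2(3p+2)^3 - 2(3p+2) + 12 = 54p^3 + 108p^2 + 66p + 24 = 3(18p^3 + 36p^2 + 22p + 8).

3(18p^3 + 36p^2 + 22p + 8)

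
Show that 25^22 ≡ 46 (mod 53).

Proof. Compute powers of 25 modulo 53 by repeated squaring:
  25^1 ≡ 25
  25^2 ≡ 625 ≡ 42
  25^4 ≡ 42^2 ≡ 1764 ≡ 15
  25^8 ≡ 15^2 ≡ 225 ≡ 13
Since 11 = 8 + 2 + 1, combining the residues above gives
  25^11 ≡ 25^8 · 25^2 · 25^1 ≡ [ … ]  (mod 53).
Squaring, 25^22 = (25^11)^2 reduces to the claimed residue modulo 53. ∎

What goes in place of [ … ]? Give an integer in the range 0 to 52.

25^8 · 25^2 · 25^1 ≡ 13 · 42 · 25 = 13650.
13650 mod 53 = 29, so 25^11 ≡ 29 (mod 53).

29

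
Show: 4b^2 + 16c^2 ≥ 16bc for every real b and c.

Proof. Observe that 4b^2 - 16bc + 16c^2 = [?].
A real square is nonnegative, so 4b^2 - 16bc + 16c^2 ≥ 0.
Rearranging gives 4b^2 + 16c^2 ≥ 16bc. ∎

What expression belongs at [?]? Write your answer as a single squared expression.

(2b - 4c)^2

The leading and trailing coefficients are 2^2 and 4^2, and 16 = 2·2·4, so the trinomial is (2b - 4c)^2.
Hence 4b^2 - 16bc + 16c^2 ≥ 0.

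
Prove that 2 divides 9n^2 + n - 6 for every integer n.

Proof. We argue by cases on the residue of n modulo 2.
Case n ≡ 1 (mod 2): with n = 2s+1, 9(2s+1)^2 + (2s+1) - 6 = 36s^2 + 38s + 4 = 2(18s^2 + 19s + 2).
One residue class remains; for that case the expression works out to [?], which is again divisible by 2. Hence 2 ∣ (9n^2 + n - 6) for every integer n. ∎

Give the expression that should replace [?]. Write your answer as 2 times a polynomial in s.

2(18s^2 + s - 3)

Only n ≡ 0 (mod 2) is unaccounted for. Put n = 2s:
9(2s)^2 + (2s) - 6 expands to 36s^2 + 2s - 6,
and factoring out 2 leaves 2(18s^2 + s - 3).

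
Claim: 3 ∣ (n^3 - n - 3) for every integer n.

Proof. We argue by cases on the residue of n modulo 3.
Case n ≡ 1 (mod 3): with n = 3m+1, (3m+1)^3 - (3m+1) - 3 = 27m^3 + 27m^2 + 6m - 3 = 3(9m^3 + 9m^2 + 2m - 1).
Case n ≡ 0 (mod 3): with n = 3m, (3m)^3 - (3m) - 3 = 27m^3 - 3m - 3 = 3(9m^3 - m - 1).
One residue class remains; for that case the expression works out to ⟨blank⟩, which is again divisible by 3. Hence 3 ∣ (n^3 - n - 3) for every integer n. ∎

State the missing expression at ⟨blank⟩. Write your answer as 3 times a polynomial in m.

3(9m^3 + 18m^2 + 11m + 1)

The residues treated are {1, 0}, so the missing case is n ≡ 2 (mod 3); write n = 3m+2.
Then (3m+2)^3 - (3m+2) - 3 = 27m^3 + 54m^2 + 33m + 3 = 3(9m^3 + 18m^2 + 11m + 1).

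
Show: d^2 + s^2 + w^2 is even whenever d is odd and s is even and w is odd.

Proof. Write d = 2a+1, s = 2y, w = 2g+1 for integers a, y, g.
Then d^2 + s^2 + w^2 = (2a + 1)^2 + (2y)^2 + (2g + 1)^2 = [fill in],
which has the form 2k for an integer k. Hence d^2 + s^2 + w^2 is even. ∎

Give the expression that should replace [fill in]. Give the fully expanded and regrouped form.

(2a + 1)^2 + (2y)^2 + (2g + 1)^2 = 4a^2 + 4a + 4g^2 + 4g + 4y^2 + 2
= 2(2a^2 + 2a + 2g^2 + 2g + 2y^2 + 1).
Since 2a^2 + 2a + 2g^2 + 2g + 2y^2 + 1 is an integer, the sum of squares is of the form 2k for an integer k.

2(2a^2 + 2a + 2g^2 + 2g + 2y^2 + 1)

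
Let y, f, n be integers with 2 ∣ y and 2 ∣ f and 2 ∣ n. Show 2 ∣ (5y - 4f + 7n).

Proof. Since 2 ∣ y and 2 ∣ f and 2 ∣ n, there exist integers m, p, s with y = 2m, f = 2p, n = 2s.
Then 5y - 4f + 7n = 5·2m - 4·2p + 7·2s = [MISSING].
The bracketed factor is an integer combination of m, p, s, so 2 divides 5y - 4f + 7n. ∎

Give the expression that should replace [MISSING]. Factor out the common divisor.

Pull the common 2 out of every term: 5·2m - 4·2p + 7·2s = 2(5m - 4p + 7s).
5m - 4p + 7s is an integer, which exhibits the divisibility.

2(5m - 4p + 7s)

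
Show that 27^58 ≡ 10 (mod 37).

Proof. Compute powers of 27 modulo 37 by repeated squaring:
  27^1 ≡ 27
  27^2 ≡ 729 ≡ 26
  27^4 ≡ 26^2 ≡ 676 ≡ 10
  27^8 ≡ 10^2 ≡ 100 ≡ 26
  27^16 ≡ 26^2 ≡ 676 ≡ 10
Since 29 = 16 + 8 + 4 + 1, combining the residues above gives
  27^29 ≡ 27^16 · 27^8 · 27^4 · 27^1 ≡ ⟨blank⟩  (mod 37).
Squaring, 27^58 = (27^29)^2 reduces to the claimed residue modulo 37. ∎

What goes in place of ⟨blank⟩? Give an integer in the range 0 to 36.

11

27^16 · 27^8 · 27^4 · 27^1 ≡ 10 · 26 · 10 · 27 = 70200.
70200 mod 37 = 11, so 27^29 ≡ 11 (mod 37).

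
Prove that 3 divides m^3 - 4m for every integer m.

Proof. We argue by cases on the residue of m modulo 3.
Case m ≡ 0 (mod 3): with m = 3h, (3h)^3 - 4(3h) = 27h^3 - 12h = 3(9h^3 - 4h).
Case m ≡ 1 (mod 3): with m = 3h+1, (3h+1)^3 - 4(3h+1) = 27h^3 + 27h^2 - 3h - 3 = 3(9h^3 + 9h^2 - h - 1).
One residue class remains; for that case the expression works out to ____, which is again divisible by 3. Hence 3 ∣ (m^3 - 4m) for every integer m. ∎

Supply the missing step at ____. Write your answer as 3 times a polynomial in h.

Only m ≡ 2 (mod 3) is unaccounted for. Put m = 3h+2:
(3h+2)^3 - 4(3h+2) expands to 27h^3 + 54h^2 + 24h,
and factoring out 3 leaves 3(9h^3 + 18h^2 + 8h).

3(9h^3 + 18h^2 + 8h)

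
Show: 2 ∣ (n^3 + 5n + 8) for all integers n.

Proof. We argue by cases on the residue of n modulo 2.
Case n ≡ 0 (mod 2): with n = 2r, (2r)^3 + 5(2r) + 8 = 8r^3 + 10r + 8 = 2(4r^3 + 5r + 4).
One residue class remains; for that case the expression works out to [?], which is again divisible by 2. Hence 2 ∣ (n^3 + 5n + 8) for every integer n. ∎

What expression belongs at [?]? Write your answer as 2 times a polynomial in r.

Only n ≡ 1 (mod 2) is unaccounted for. Put n = 2r+1:
(2r+1)^3 + 5(2r+1) + 8 expands to 8r^3 + 12r^2 + 16r + 14,
and factoring out 2 leaves 2(4r^3 + 6r^2 + 8r + 7).

2(4r^3 + 6r^2 + 8r + 7)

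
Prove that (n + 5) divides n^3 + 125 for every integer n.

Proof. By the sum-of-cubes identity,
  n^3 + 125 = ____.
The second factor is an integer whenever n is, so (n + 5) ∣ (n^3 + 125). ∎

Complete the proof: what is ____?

(n + 5)(n^2 - 5n + 25)

Polynomial division of n^3 + 125 by n + 5 leaves remainder 0 and quotient n^2 - 5n + 25.
Hence n^3 + 125 = (n + 5)(n^2 - 5n + 25).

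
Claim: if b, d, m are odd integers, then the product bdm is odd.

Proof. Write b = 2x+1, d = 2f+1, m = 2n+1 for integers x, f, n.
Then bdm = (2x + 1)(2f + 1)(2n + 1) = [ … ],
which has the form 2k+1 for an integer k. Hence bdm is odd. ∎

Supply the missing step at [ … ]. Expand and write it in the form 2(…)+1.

2(4fnx + 2fn + 2fx + f + 2nx + n + x) + 1

Expanding: (2x + 1)(2f + 1)(2n + 1) = 8fnx + 4fn + 4fx + 2f + 4nx + 2n + 2x + 1.
Every term except the constant is even, so this is 2(4fnx + 2fn + 2fx + f + 2nx + n + x) + 1,
and 4fnx + 2fn + 2fx + f + 2nx + n + x ∈ ℤ gives the required form.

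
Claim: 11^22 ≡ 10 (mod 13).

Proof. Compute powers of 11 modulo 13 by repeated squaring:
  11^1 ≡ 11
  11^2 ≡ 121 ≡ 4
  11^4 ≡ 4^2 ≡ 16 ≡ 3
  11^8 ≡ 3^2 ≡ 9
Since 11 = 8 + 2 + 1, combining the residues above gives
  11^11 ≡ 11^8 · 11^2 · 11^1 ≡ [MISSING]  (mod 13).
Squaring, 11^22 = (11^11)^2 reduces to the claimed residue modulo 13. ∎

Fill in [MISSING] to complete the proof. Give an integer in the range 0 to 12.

11^8 · 11^2 · 11^1 ≡ 9 · 4 · 11 = 396.
396 mod 13 = 6, so 11^11 ≡ 6 (mod 13).

6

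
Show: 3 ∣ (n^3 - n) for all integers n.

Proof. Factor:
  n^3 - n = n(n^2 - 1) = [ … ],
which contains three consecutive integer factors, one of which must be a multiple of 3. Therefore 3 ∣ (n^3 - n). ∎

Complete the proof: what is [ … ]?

n(n^2 - 1) = n(n - 1)(n + 1) = (n - 1)n(n + 1).
These three factors are consecutive integers, so their product is divisible by 3.

(n - 1)n(n + 1)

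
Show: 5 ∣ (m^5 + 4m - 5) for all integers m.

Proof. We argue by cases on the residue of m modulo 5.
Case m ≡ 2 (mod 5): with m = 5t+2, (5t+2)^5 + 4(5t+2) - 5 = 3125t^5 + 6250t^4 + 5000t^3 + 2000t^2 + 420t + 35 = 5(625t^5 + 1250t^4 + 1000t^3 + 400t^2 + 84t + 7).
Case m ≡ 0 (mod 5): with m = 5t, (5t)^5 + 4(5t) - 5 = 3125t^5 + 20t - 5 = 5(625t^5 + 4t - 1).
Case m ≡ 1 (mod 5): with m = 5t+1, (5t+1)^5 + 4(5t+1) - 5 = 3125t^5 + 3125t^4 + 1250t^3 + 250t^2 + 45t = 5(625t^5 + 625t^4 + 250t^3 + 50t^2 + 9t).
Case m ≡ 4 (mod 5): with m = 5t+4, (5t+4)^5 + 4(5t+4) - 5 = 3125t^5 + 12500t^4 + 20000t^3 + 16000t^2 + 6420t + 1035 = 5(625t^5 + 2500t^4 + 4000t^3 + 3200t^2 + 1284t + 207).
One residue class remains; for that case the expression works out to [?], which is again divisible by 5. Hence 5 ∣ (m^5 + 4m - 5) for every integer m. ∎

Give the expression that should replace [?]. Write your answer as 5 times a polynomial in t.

Only m ≡ 3 (mod 5) is unaccounted for. Put m = 5t+3:
(5t+3)^5 + 4(5t+3) - 5 expands to 3125t^5 + 9375t^4 + 11250t^3 + 6750t^2 + 2045t + 250,
and factoring out 5 leaves 5(625t^5 + 1875t^4 + 2250t^3 + 1350t^2 + 409t + 50).

5(625t^5 + 1875t^4 + 2250t^3 + 1350t^2 + 409t + 50)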